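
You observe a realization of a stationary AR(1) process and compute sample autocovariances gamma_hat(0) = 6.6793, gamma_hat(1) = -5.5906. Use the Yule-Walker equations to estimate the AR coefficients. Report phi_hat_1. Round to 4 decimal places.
\hat\phi_{1} = -0.8370

The Yule-Walker equations for an AR(p) process read, in matrix form,
  Gamma_p phi = r_p,   with   (Gamma_p)_{ij} = gamma(|i - j|),
                       (r_p)_i = gamma(i),   i,j = 1..p.
Substitute the sample gammas (Toeplitz matrix and right-hand side of size 1):
  Gamma_p = [[6.6793]]
  r_p     = [-5.5906]
With p = 1 this is the single equation gamma(0) phi_1 = gamma(1):
  phi_hat_1 = gamma(1) / gamma(0) = -5.5906 / 6.6793 = -0.8370.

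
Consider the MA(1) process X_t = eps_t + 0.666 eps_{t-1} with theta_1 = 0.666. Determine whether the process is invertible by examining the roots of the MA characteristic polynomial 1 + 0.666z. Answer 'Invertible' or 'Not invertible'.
\text{Invertible}

The MA(q) characteristic polynomial is P(z) = 1 + 0.666z.
Invertibility requires all roots to lie outside the unit circle, i.e. |z| > 1 for every root.
This is linear in z: 1 + (0.666) z = 0  =>  z = -1/(0.666) = -1.501502,  |z| = 1.501502.
Moduli of all roots: 1.5015.
All moduli strictly greater than 1? Yes.
Verdict: Invertible.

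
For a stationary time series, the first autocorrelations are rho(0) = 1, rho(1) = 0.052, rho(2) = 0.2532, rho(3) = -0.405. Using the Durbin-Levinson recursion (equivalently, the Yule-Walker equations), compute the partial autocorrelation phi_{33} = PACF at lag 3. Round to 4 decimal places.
\phi_{33} = -0.4580

The PACF at lag k is phi_{kk}, the last component of the solution
to the Yule-Walker system G_k phi = r_k where
  (G_k)_{ij} = rho(|i - j|), (r_k)_i = rho(i), i,j = 1..k.
Equivalently, Durbin-Levinson gives phi_{kk} iteratively:
  phi_{11} = rho(1)
  phi_{kk} = [rho(k) - sum_{j=1..k-1} phi_{k-1,j} rho(k-j)]
            / [1 - sum_{j=1..k-1} phi_{k-1,j} rho(j)],
  phi_{k,j} = phi_{k-1,j} - phi_{kk} phi_{k-1,k-j},  j = 1..k-1.
Step k = 1:
  phi_11 = rho(1) = 0.052.
Step k = 2:
  phi_22 = [rho(2) - phi_11 rho(1)] / [1 - phi_11 rho(1)] = [0.2532 - (0.052)(0.052)] / [1 - (0.052)(0.052)]
         = 0.250496 / 0.997296 = 0.251175.
  Update: phi_21 = phi_11 - phi_22 phi_11 = 0.052 - (0.251175)(0.052) = 0.038939.
Step k = 3:
  phi_33 = [rho(3) - phi_21 rho(2) - phi_22 rho(1)] / [1 - phi_21 rho(1) - phi_22 rho(2)]
    numerator   = -0.405 - (0.038939)(0.2532) - (0.251175)(0.052) = -0.42792044
    denominator = 1 - (0.038939)(0.052) - (0.251175)(0.2532) = 0.93437762
  phi_33 = -0.42792044 / 0.93437762 = -0.458.
Therefore phi_{33} = -0.4580.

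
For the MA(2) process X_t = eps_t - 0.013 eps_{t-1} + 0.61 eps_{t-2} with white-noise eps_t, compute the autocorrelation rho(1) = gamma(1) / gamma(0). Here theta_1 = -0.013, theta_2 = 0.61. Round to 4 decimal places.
\rho(1) = -0.0153

For an MA(q) process with theta_0 = 1, the autocovariance is
  gamma(k) = sigma^2 * sum_{i=0..q-k} theta_i * theta_{i+k},
and rho(k) = gamma(k) / gamma(0). Sigma^2 cancels.
  numerator   = (1)*(-0.013) + (-0.013)*(0.61) = -0.02093.
  denominator = (1)^2 + (-0.013)^2 + (0.61)^2 = 1.372269.
  rho(1) = -0.02093 / 1.372269 = -0.0153.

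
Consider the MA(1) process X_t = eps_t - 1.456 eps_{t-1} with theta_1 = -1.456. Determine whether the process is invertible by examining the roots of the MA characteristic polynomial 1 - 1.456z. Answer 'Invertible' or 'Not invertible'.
\text{Not invertible}

The MA(q) characteristic polynomial is P(z) = 1 - 1.456z.
Invertibility requires all roots to lie outside the unit circle, i.e. |z| > 1 for every root.
This is linear in z: 1 + (-1.456) z = 0  =>  z = -1/(-1.456) = 0.686813,  |z| = 0.686813.
Moduli of all roots: 0.6868.
All moduli strictly greater than 1? No.
Verdict: Not invertible.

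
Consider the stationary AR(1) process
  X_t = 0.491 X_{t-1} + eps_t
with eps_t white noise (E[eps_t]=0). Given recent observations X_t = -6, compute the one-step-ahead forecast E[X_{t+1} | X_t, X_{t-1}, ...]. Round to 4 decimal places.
E[X_{t+1} \mid \mathcal F_t] = -2.9460

For an AR(p) model X_t = c + sum_i phi_i X_{t-i} + eps_t, the
one-step-ahead conditional mean is
  E[X_{t+1} | X_t, ...] = c + sum_i phi_i X_{t+1-i}.
Substitute known values:
  E[X_{t+1} | ...] = (0.491) * (-6)
                   = -2.9460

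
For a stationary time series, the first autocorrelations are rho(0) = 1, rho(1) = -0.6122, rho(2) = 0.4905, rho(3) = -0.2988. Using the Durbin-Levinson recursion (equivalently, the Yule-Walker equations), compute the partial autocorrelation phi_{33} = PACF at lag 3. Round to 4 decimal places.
\phi_{33} = 0.0981

The PACF at lag k is phi_{kk}, the last component of the solution
to the Yule-Walker system G_k phi = r_k where
  (G_k)_{ij} = rho(|i - j|), (r_k)_i = rho(i), i,j = 1..k.
Equivalently, Durbin-Levinson gives phi_{kk} iteratively:
  phi_{11} = rho(1)
  phi_{kk} = [rho(k) - sum_{j=1..k-1} phi_{k-1,j} rho(k-j)]
            / [1 - sum_{j=1..k-1} phi_{k-1,j} rho(j)],
  phi_{k,j} = phi_{k-1,j} - phi_{kk} phi_{k-1,k-j},  j = 1..k-1.
Step k = 1:
  phi_11 = rho(1) = -0.6122.
Step k = 2:
  phi_22 = [rho(2) - phi_11 rho(1)] / [1 - phi_11 rho(1)] = [0.4905 - (-0.6122)(-0.6122)] / [1 - (-0.6122)(-0.6122)]
         = 0.11571116 / 0.62521116 = 0.185075.
  Update: phi_21 = phi_11 - phi_22 phi_11 = -0.6122 - (0.185075)(-0.6122) = -0.498897.
Step k = 3:
  phi_33 = [rho(3) - phi_21 rho(2) - phi_22 rho(1)] / [1 - phi_21 rho(1) - phi_22 rho(2)]
    numerator   = -0.2988 - (-0.498897)(0.4905) - (0.185075)(-0.6122) = 0.05921204
    denominator = 1 - (-0.498897)(-0.6122) - (0.185075)(0.4905) = 0.60379588
  phi_33 = 0.05921204 / 0.60379588 = 0.0981.
Therefore phi_{33} = 0.0981.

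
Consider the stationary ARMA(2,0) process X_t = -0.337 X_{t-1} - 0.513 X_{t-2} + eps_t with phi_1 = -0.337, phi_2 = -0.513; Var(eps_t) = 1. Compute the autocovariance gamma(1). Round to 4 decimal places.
\gamma(1) = -0.3181

Multiply the model equation by X_{t-k} and take expectations. With theta_0 = psi_0 = 1 and psi_j the MA(infinity) weights, this gives
  gamma(k) - sum_i phi_i gamma(k-i) = c_k,
  c_k = sigma^2 * sum_{j=k..q} theta_j psi_{j-k}   (c_k = 0 for k > q),
using gamma(-m) = gamma(m).
Pure AR (q = 0): c_0 = sigma^2 = 1, c_k = 0 for k >= 1.
Equations for k = 0, 1, 2 (AR order 2, c_2 = 0):
  (E0) gamma(0) = phi_1 gamma(1) + phi_2 gamma(2) + c_0
  (E1) gamma(1) = phi_1 gamma(0) + phi_2 gamma(1) + c_1
  (E2) gamma(2) = phi_1 gamma(1) + phi_2 gamma(0)
From (E1): gamma(1) = A gamma(0) + B with
  A = phi_1 / (1 - phi_2) = -0.337 / 1.513 = -0.222736,   B = c_1 / (1 - phi_2) = 0 / 1.513 = 0.
Insert (E2) into (E0): gamma(0) (1 - phi_2^2) = phi_1 (1 + phi_2) gamma(1) + c_0.
  phi_1 (1 + phi_2) = (-0.337)(0.487) = -0.164119,   1 - phi_2^2 = 0.736831.
Replace gamma(1) by A gamma(0) + B and collect gamma(0):
  gamma(0) [0.736831 - (-0.164119)(-0.222736)] = c_0 = 1
  gamma(0) * 0.700276 = 1
  gamma(0) = 1 / 0.700276 = 1.428009.
  gamma(1) = A gamma(0) = (-0.222736)(1.428009) = -0.318069.
Therefore gamma(1) = -0.3181 (to 4 decimal places).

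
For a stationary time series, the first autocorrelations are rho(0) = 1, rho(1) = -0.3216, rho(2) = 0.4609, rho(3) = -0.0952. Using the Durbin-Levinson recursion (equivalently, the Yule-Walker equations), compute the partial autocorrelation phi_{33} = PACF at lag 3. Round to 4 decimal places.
\phi_{33} = 0.1620

The PACF at lag k is phi_{kk}, the last component of the solution
to the Yule-Walker system G_k phi = r_k where
  (G_k)_{ij} = rho(|i - j|), (r_k)_i = rho(i), i,j = 1..k.
Equivalently, Durbin-Levinson gives phi_{kk} iteratively:
  phi_{11} = rho(1)
  phi_{kk} = [rho(k) - sum_{j=1..k-1} phi_{k-1,j} rho(k-j)]
            / [1 - sum_{j=1..k-1} phi_{k-1,j} rho(j)],
  phi_{k,j} = phi_{k-1,j} - phi_{kk} phi_{k-1,k-j},  j = 1..k-1.
Step k = 1:
  phi_11 = rho(1) = -0.3216.
Step k = 2:
  phi_22 = [rho(2) - phi_11 rho(1)] / [1 - phi_11 rho(1)] = [0.4609 - (-0.3216)(-0.3216)] / [1 - (-0.3216)(-0.3216)]
         = 0.35747344 / 0.89657344 = 0.398711.
  Update: phi_21 = phi_11 - phi_22 phi_11 = -0.3216 - (0.398711)(-0.3216) = -0.193375.
Step k = 3:
  phi_33 = [rho(3) - phi_21 rho(2) - phi_22 rho(1)] / [1 - phi_21 rho(1) - phi_22 rho(2)]
    numerator   = -0.0952 - (-0.193375)(0.4609) - (0.398711)(-0.3216) = 0.12215174
    denominator = 1 - (-0.193375)(-0.3216) - (0.398711)(0.4609) = 0.75404495
  phi_33 = 0.12215174 / 0.75404495 = 0.162.
Therefore phi_{33} = 0.1620.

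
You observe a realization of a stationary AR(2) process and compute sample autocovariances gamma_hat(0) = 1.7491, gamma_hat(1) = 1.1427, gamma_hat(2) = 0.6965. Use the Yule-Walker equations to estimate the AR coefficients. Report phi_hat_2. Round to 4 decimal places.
\hat\phi_{2} = -0.0499

The Yule-Walker equations for an AR(p) process read, in matrix form,
  Gamma_p phi = r_p,   with   (Gamma_p)_{ij} = gamma(|i - j|),
                       (r_p)_i = gamma(i),   i,j = 1..p.
Substitute the sample gammas (Toeplitz matrix and right-hand side of size 2):
  Gamma_p = [[1.7491, 1.1427], [1.1427, 1.7491]]
  r_p     = [1.1427, 0.6965]
Written out:
  1.7491 phi_1 + 1.1427 phi_2 = 1.1427
  1.1427 phi_1 + 1.7491 phi_2 = 0.6965
Solve by Cramer's rule:
  det = gamma(0)^2 - gamma(1)^2 = (1.7491)^2 - (1.1427)^2 = 3.05935081 - 1.30576329 = 1.75358752
  phi_hat_1 = [gamma(1) gamma(0) - gamma(1) gamma(2)] / det = [(1.1427)(1.7491) - (1.1427)(0.6965)] / 1.75358752 = 1.20280602 / 1.75358752 = 0.6859
  phi_hat_2 = [gamma(0) gamma(2) - gamma(1)^2] / det = [(1.7491)(0.6965) - (1.1427)^2] / 1.75358752 = -0.08751514 / 1.75358752 = -0.0499
So phi_hat = [0.6859, -0.0499].
Therefore phi_hat_2 = -0.0499.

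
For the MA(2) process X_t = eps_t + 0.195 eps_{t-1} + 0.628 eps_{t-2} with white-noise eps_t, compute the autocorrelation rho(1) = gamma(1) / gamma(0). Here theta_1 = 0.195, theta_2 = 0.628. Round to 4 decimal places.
\rho(1) = 0.2216

For an MA(q) process with theta_0 = 1, the autocovariance is
  gamma(k) = sigma^2 * sum_{i=0..q-k} theta_i * theta_{i+k},
and rho(k) = gamma(k) / gamma(0). Sigma^2 cancels.
  numerator   = (1)*(0.195) + (0.195)*(0.628) = 0.31746.
  denominator = (1)^2 + (0.195)^2 + (0.628)^2 = 1.432409.
  rho(1) = 0.31746 / 1.432409 = 0.2216.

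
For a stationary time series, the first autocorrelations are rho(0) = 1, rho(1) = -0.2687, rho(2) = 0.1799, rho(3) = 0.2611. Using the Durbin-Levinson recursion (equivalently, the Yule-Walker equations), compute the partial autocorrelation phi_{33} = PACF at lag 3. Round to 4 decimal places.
\phi_{33} = 0.3660

The PACF at lag k is phi_{kk}, the last component of the solution
to the Yule-Walker system G_k phi = r_k where
  (G_k)_{ij} = rho(|i - j|), (r_k)_i = rho(i), i,j = 1..k.
Equivalently, Durbin-Levinson gives phi_{kk} iteratively:
  phi_{11} = rho(1)
  phi_{kk} = [rho(k) - sum_{j=1..k-1} phi_{k-1,j} rho(k-j)]
            / [1 - sum_{j=1..k-1} phi_{k-1,j} rho(j)],
  phi_{k,j} = phi_{k-1,j} - phi_{kk} phi_{k-1,k-j},  j = 1..k-1.
Step k = 1:
  phi_11 = rho(1) = -0.2687.
Step k = 2:
  phi_22 = [rho(2) - phi_11 rho(1)] / [1 - phi_11 rho(1)] = [0.1799 - (-0.2687)(-0.2687)] / [1 - (-0.2687)(-0.2687)]
         = 0.10770031 / 0.92780031 = 0.116081.
  Update: phi_21 = phi_11 - phi_22 phi_11 = -0.2687 - (0.116081)(-0.2687) = -0.237509.
Step k = 3:
  phi_33 = [rho(3) - phi_21 rho(2) - phi_22 rho(1)] / [1 - phi_21 rho(1) - phi_22 rho(2)]
    numerator   = 0.2611 - (-0.237509)(0.1799) - (0.116081)(-0.2687) = 0.33501892
    denominator = 1 - (-0.237509)(-0.2687) - (0.116081)(0.1799) = 0.91529831
  phi_33 = 0.33501892 / 0.91529831 = 0.366.
Therefore phi_{33} = 0.3660.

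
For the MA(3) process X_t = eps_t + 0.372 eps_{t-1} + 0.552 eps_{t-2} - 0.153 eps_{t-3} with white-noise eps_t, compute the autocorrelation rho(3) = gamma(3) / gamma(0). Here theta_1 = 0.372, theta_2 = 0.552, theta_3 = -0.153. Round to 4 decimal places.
\rho(3) = -0.1043

For an MA(q) process with theta_0 = 1, the autocovariance is
  gamma(k) = sigma^2 * sum_{i=0..q-k} theta_i * theta_{i+k},
and rho(k) = gamma(k) / gamma(0). Sigma^2 cancels.
  numerator   = (1)*(-0.153) = -0.153.
  denominator = (1)^2 + (0.372)^2 + (0.552)^2 + (-0.153)^2 = 1.466497.
  rho(3) = -0.153 / 1.466497 = -0.1043.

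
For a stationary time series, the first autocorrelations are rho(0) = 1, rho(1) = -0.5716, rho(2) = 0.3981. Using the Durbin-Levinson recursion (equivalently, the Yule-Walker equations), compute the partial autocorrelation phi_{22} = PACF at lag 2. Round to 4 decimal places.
\phi_{22} = 0.1060

The PACF at lag k is phi_{kk}, the last component of the solution
to the Yule-Walker system G_k phi = r_k where
  (G_k)_{ij} = rho(|i - j|), (r_k)_i = rho(i), i,j = 1..k.
Equivalently, Durbin-Levinson gives phi_{kk} iteratively:
  phi_{11} = rho(1)
  phi_{kk} = [rho(k) - sum_{j=1..k-1} phi_{k-1,j} rho(k-j)]
            / [1 - sum_{j=1..k-1} phi_{k-1,j} rho(j)],
  phi_{k,j} = phi_{k-1,j} - phi_{kk} phi_{k-1,k-j},  j = 1..k-1.
Step k = 1:
  phi_11 = rho(1) = -0.5716.
Step k = 2:
  phi_22 = [rho(2) - phi_11 rho(1)] / [1 - phi_11 rho(1)] = [0.3981 - (-0.5716)(-0.5716)] / [1 - (-0.5716)(-0.5716)]
         = 0.07137344 / 0.67327344 = 0.106.
Therefore phi_{22} = 0.1060.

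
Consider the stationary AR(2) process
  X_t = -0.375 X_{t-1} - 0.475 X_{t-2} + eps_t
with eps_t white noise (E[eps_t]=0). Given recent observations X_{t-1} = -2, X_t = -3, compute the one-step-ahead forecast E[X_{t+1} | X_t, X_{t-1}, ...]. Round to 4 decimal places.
E[X_{t+1} \mid \mathcal F_t] = 2.0750

For an AR(p) model X_t = c + sum_i phi_i X_{t-i} + eps_t, the
one-step-ahead conditional mean is
  E[X_{t+1} | X_t, ...] = c + sum_i phi_i X_{t+1-i}.
Substitute known values:
  E[X_{t+1} | ...] = (-0.375) * (-3) + (-0.475) * (-2)
                   = 2.0750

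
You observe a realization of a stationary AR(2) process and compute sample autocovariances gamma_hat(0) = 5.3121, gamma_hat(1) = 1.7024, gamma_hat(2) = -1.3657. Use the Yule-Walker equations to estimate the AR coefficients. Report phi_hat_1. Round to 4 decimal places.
\hat\phi_{1} = 0.4490

The Yule-Walker equations for an AR(p) process read, in matrix form,
  Gamma_p phi = r_p,   with   (Gamma_p)_{ij} = gamma(|i - j|),
                       (r_p)_i = gamma(i),   i,j = 1..p.
Substitute the sample gammas (Toeplitz matrix and right-hand side of size 2):
  Gamma_p = [[5.3121, 1.7024], [1.7024, 5.3121]]
  r_p     = [1.7024, -1.3657]
Written out:
  5.3121 phi_1 + 1.7024 phi_2 = 1.7024
  1.7024 phi_1 + 5.3121 phi_2 = -1.3657
Solve by Cramer's rule:
  det = gamma(0)^2 - gamma(1)^2 = (5.3121)^2 - (1.7024)^2 = 28.21840641 - 2.89816576 = 25.32024065
  phi_hat_1 = [gamma(1) gamma(0) - gamma(1) gamma(2)] / det = [(1.7024)(5.3121) - (1.7024)(-1.3657)] / 25.32024065 = 11.36828672 / 25.32024065 = 0.449
  phi_hat_2 = [gamma(0) gamma(2) - gamma(1)^2] / det = [(5.3121)(-1.3657) - (1.7024)^2] / 25.32024065 = -10.15290073 / 25.32024065 = -0.401
So phi_hat = [0.4490, -0.4010].
Therefore phi_hat_1 = 0.4490.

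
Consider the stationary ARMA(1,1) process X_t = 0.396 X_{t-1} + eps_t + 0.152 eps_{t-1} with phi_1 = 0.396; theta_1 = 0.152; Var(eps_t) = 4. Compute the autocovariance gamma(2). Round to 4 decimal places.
\gamma(2) = 1.0914

Multiply the model equation by X_{t-k} and take expectations. With theta_0 = psi_0 = 1 and psi_j the MA(infinity) weights, this gives
  gamma(k) - sum_i phi_i gamma(k-i) = c_k,
  c_k = sigma^2 * sum_{j=k..q} theta_j psi_{j-k}   (c_k = 0 for k > q),
using gamma(-m) = gamma(m).
psi-weights needed (psi_j = theta_j + sum_i phi_i psi_{j-i}):
  psi_1 = theta_1 + phi_1 = 0.152 + (0.396) = 0.548
Right-hand sides:
  c_0 = sigma^2 (1 + theta_1 psi_1) = 4 * (1 + (0.152)(0.548)) = 4 * 1.083296 = 4.333184
  c_1 = sigma^2 theta_1 = 4 * (0.152) = 0.608
  c_2 = 0
Equations for k = 0 and k = 1 (AR order 1):
  gamma(0) = phi_1 gamma(1) + c_0
  gamma(1) = phi_1 gamma(0) + c_1
Substituting the second into the first: gamma(0) (1 - phi_1^2) = c_0 + phi_1 c_1, so
  gamma(0) = (c_0 + phi_1 c_1) / (1 - phi_1^2) = (4.333184 + (0.396)(0.608)) / (1 - (0.396)^2) = 4.573952 / 0.843184 = 5.424619.
  gamma(1) = phi_1 gamma(0) + c_1 = (0.396)(5.424619) + (0.608) = 2.756149.
For k = 2 (> q): gamma(2) = phi_1 gamma(1) = (0.396)(2.756149) = 1.091435.
Therefore gamma(2) = 1.0914 (to 4 decimal places).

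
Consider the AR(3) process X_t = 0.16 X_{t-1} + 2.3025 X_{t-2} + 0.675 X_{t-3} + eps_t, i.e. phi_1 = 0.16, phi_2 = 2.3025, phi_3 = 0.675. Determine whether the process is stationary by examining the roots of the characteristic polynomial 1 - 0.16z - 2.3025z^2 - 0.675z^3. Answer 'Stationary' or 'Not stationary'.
\text{Not stationary}

The AR(p) characteristic polynomial is P(z) = 1 - 0.16z - 2.3025z^2 - 0.675z^3.
Stationarity requires all roots to lie outside the unit circle, i.e. |z| > 1 for every root.
Degree 3: look for a simple real root z0 first, then factor out (1 - z/z0) and solve the remaining quadratic.
Testing z0 = -0.8: P(-0.8) = 1 + (-0.16)(-0.8) + (-2.3025)(-0.8)^2 + (-0.675)(-0.8)^3
  = 1 + (0.128) + (-1.4736) + (0.3456) = 0.  So z_0 = -0.8 is a root, |z_0| = 0.8.
Divide out the factor (1 + 1.25 z) = (1 - z/z0) (since 1/z0 = -1.25):
  P(z) = (1 + 1.25 z)(1 + (-1.41) z + (-0.54) z^2)
  [check: z-coef -1.41 - (-1.25) = -0.16; z^2-coef -0.54 - (-1.25)(-1.41) = -2.3025; z^3-coef -(-1.25)(-0.54) = -0.675.]
Remaining roots from the quadratic factor 1 + (-1.41) z + (-0.54) z^2:
  Set 1 + (-1.41) z + (-0.54) z^2 = 0, i.e. a z^2 + b z + c = 0 with a = -0.54, b = -1.41, c = 1.
  Discriminant D = b^2 - 4ac = (-1.41)^2 - 4*(-0.54)*1 = 1.9881 - (-2.16) = 4.1481.
  D >= 0, so the roots are real: z = (-b +/- sqrt(D)) / (2a) = (1.41 +/- 2.036688) / (-1.08).
    z_1 = (1.41 + 2.036688) / (-1.08) = -3.1914,   |z_1| = 3.1914.
    z_2 = (1.41 - 2.036688) / (-1.08) = 0.5803,   |z_2| = 0.5803.
Moduli of all roots: 0.8000, 3.1914, 0.5803.
All moduli strictly greater than 1? No.
Verdict: Not stationary.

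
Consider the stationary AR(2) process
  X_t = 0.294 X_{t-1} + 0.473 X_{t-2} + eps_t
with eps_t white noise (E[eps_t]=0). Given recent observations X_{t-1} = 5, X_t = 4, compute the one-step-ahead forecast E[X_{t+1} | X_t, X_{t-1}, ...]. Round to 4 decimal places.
E[X_{t+1} \mid \mathcal F_t] = 3.5410

For an AR(p) model X_t = c + sum_i phi_i X_{t-i} + eps_t, the
one-step-ahead conditional mean is
  E[X_{t+1} | X_t, ...] = c + sum_i phi_i X_{t+1-i}.
Substitute known values:
  E[X_{t+1} | ...] = (0.294) * (4) + (0.473) * (5)
                   = 3.5410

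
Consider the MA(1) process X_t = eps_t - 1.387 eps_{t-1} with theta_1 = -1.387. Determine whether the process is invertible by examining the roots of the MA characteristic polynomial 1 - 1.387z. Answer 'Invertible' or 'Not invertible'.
\text{Not invertible}

The MA(q) characteristic polynomial is P(z) = 1 - 1.387z.
Invertibility requires all roots to lie outside the unit circle, i.e. |z| > 1 for every root.
This is linear in z: 1 + (-1.387) z = 0  =>  z = -1/(-1.387) = 0.720981,  |z| = 0.720981.
Moduli of all roots: 0.7210.
All moduli strictly greater than 1? No.
Verdict: Not invertible.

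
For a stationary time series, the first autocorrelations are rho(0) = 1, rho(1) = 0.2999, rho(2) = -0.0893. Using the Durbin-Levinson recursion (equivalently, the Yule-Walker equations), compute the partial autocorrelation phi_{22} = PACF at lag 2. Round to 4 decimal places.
\phi_{22} = -0.1970

The PACF at lag k is phi_{kk}, the last component of the solution
to the Yule-Walker system G_k phi = r_k where
  (G_k)_{ij} = rho(|i - j|), (r_k)_i = rho(i), i,j = 1..k.
Equivalently, Durbin-Levinson gives phi_{kk} iteratively:
  phi_{11} = rho(1)
  phi_{kk} = [rho(k) - sum_{j=1..k-1} phi_{k-1,j} rho(k-j)]
            / [1 - sum_{j=1..k-1} phi_{k-1,j} rho(j)],
  phi_{k,j} = phi_{k-1,j} - phi_{kk} phi_{k-1,k-j},  j = 1..k-1.
Step k = 1:
  phi_11 = rho(1) = 0.2999.
Step k = 2:
  phi_22 = [rho(2) - phi_11 rho(1)] / [1 - phi_11 rho(1)] = [-0.0893 - (0.2999)(0.2999)] / [1 - (0.2999)(0.2999)]
         = -0.17924001 / 0.91005999 = -0.197.
Therefore phi_{22} = -0.1970.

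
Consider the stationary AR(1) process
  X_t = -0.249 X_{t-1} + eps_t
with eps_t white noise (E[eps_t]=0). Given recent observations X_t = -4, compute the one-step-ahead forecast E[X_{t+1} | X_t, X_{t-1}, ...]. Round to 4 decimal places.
E[X_{t+1} \mid \mathcal F_t] = 0.9960

For an AR(p) model X_t = c + sum_i phi_i X_{t-i} + eps_t, the
one-step-ahead conditional mean is
  E[X_{t+1} | X_t, ...] = c + sum_i phi_i X_{t+1-i}.
Substitute known values:
  E[X_{t+1} | ...] = (-0.249) * (-4)
                   = 0.9960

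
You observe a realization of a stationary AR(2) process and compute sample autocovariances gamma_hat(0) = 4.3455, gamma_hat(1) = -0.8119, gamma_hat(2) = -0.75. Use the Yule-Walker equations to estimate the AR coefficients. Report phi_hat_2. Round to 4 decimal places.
\hat\phi_{2} = -0.2150

The Yule-Walker equations for an AR(p) process read, in matrix form,
  Gamma_p phi = r_p,   with   (Gamma_p)_{ij} = gamma(|i - j|),
                       (r_p)_i = gamma(i),   i,j = 1..p.
Substitute the sample gammas (Toeplitz matrix and right-hand side of size 2):
  Gamma_p = [[4.3455, -0.8119], [-0.8119, 4.3455]]
  r_p     = [-0.8119, -0.75]
Written out:
  4.3455 phi_1 - 0.8119 phi_2 = -0.8119
  -0.8119 phi_1 + 4.3455 phi_2 = -0.75
Solve by Cramer's rule:
  det = gamma(0)^2 - gamma(1)^2 = (4.3455)^2 - (-0.8119)^2 = 18.88337025 - 0.65918161 = 18.22418864
  phi_hat_1 = [gamma(1) gamma(0) - gamma(1) gamma(2)] / det = [(-0.8119)(4.3455) - (-0.8119)(-0.75)] / 18.22418864 = -4.13703645 / 18.22418864 = -0.227
  phi_hat_2 = [gamma(0) gamma(2) - gamma(1)^2] / det = [(4.3455)(-0.75) - (-0.8119)^2] / 18.22418864 = -3.91830661 / 18.22418864 = -0.215
So phi_hat = [-0.2270, -0.2150].
Therefore phi_hat_2 = -0.2150.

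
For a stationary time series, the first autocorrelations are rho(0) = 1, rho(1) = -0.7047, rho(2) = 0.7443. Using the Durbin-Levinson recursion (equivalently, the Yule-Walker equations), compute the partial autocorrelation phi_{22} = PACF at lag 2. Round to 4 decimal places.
\phi_{22} = 0.4921

The PACF at lag k is phi_{kk}, the last component of the solution
to the Yule-Walker system G_k phi = r_k where
  (G_k)_{ij} = rho(|i - j|), (r_k)_i = rho(i), i,j = 1..k.
Equivalently, Durbin-Levinson gives phi_{kk} iteratively:
  phi_{11} = rho(1)
  phi_{kk} = [rho(k) - sum_{j=1..k-1} phi_{k-1,j} rho(k-j)]
            / [1 - sum_{j=1..k-1} phi_{k-1,j} rho(j)],
  phi_{k,j} = phi_{k-1,j} - phi_{kk} phi_{k-1,k-j},  j = 1..k-1.
Step k = 1:
  phi_11 = rho(1) = -0.7047.
Step k = 2:
  phi_22 = [rho(2) - phi_11 rho(1)] / [1 - phi_11 rho(1)] = [0.7443 - (-0.7047)(-0.7047)] / [1 - (-0.7047)(-0.7047)]
         = 0.24769791 / 0.50339791 = 0.4921.
Therefore phi_{22} = 0.4921.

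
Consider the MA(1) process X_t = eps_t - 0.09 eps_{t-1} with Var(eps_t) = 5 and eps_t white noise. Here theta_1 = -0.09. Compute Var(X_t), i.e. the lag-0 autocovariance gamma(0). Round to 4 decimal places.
\gamma(0) = 5.0405

For an MA(q) process X_t = eps_t + sum_i theta_i eps_{t-i} with
Var(eps_t) = sigma^2, the variance is
  gamma(0) = sigma^2 * (1 + sum_i theta_i^2).
  sum_i theta_i^2 = (-0.09)^2 = 0.0081.
  gamma(0) = 5 * (1 + 0.0081) = 5 * 1.0081 = 5.0405.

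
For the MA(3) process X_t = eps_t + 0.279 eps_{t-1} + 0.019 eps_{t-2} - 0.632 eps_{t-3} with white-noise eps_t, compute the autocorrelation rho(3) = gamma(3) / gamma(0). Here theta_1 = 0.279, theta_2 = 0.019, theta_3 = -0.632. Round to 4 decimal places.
\rho(3) = -0.4277

For an MA(q) process with theta_0 = 1, the autocovariance is
  gamma(k) = sigma^2 * sum_{i=0..q-k} theta_i * theta_{i+k},
and rho(k) = gamma(k) / gamma(0). Sigma^2 cancels.
  numerator   = (1)*(-0.632) = -0.632.
  denominator = (1)^2 + (0.279)^2 + (0.019)^2 + (-0.632)^2 = 1.477626.
  rho(3) = -0.632 / 1.477626 = -0.4277.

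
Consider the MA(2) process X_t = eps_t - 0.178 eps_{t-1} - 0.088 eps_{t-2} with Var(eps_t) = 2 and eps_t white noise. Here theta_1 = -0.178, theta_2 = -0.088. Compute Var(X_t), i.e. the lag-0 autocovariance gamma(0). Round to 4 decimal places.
\gamma(0) = 2.0789

For an MA(q) process X_t = eps_t + sum_i theta_i eps_{t-i} with
Var(eps_t) = sigma^2, the variance is
  gamma(0) = sigma^2 * (1 + sum_i theta_i^2).
  sum_i theta_i^2 = (-0.178)^2 + (-0.088)^2 = 0.031684 + 0.007744 = 0.039428.
  gamma(0) = 2 * (1 + 0.039428) = 2 * 1.039428 = 2.078856, which rounds to 2.0789.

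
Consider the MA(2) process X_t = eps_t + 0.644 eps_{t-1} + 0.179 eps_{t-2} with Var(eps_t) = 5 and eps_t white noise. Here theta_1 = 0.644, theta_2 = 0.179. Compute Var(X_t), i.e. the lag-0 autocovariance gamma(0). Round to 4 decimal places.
\gamma(0) = 7.2339

For an MA(q) process X_t = eps_t + sum_i theta_i eps_{t-i} with
Var(eps_t) = sigma^2, the variance is
  gamma(0) = sigma^2 * (1 + sum_i theta_i^2).
  sum_i theta_i^2 = (0.644)^2 + (0.179)^2 = 0.414736 + 0.032041 = 0.446777.
  gamma(0) = 5 * (1 + 0.446777) = 5 * 1.446777 = 7.233885, which rounds to 7.2339.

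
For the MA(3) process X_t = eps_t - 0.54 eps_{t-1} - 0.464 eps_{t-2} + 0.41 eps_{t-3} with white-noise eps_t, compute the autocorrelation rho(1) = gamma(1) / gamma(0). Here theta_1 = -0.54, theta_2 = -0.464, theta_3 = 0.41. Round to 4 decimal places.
\rho(1) = -0.2864

For an MA(q) process with theta_0 = 1, the autocovariance is
  gamma(k) = sigma^2 * sum_{i=0..q-k} theta_i * theta_{i+k},
and rho(k) = gamma(k) / gamma(0). Sigma^2 cancels.
  numerator   = (1)*(-0.54) + (-0.54)*(-0.464) + (-0.464)*(0.41) = -0.47968.
  denominator = (1)^2 + (-0.54)^2 + (-0.464)^2 + (0.41)^2 = 1.674996.
  rho(1) = -0.47968 / 1.674996 = -0.2864.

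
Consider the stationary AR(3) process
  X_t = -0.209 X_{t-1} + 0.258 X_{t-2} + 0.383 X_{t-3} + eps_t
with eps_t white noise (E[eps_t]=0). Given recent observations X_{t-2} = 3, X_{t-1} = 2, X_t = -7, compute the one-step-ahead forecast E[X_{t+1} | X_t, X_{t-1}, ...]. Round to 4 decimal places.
E[X_{t+1} \mid \mathcal F_t] = 3.1280

For an AR(p) model X_t = c + sum_i phi_i X_{t-i} + eps_t, the
one-step-ahead conditional mean is
  E[X_{t+1} | X_t, ...] = c + sum_i phi_i X_{t+1-i}.
Substitute known values:
  E[X_{t+1} | ...] = (-0.209) * (-7) + (0.258) * (2) + (0.383) * (3)
                   = 3.1280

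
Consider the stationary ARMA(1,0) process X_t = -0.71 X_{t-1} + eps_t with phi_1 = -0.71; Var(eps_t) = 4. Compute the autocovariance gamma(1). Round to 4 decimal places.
\gamma(1) = -5.7270

Multiply the model equation by X_{t-k} and take expectations. With theta_0 = psi_0 = 1 and psi_j the MA(infinity) weights, this gives
  gamma(k) - sum_i phi_i gamma(k-i) = c_k,
  c_k = sigma^2 * sum_{j=k..q} theta_j psi_{j-k}   (c_k = 0 for k > q),
using gamma(-m) = gamma(m).
Pure AR (q = 0): c_0 = sigma^2 = 4, c_k = 0 for k >= 1.
Equations for k = 0 and k = 1 (AR order 1):
  gamma(0) = phi_1 gamma(1) + c_0
  gamma(1) = phi_1 gamma(0) + c_1
Substituting the second into the first: gamma(0) (1 - phi_1^2) = c_0 + phi_1 c_1, so
  gamma(0) = c_0 / (1 - phi_1^2) = 4 / (1 - (-0.71)^2) = 4 / 0.4959 = 8.066142.
  gamma(1) = phi_1 gamma(0) = (-0.71)(8.066142) = -5.726961.
Therefore gamma(1) = -5.7270 (to 4 decimal places).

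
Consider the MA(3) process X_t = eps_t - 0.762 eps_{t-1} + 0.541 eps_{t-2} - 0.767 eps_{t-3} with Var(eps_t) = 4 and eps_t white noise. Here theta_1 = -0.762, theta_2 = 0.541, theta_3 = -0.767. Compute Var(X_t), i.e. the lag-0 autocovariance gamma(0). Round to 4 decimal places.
\gamma(0) = 9.8465

For an MA(q) process X_t = eps_t + sum_i theta_i eps_{t-i} with
Var(eps_t) = sigma^2, the variance is
  gamma(0) = sigma^2 * (1 + sum_i theta_i^2).
  sum_i theta_i^2 = (-0.762)^2 + (0.541)^2 + (-0.767)^2 = 0.580644 + 0.292681 + 0.588289 = 1.461614.
  gamma(0) = 4 * (1 + 1.461614) = 4 * 2.461614 = 9.846456, which rounds to 9.8465.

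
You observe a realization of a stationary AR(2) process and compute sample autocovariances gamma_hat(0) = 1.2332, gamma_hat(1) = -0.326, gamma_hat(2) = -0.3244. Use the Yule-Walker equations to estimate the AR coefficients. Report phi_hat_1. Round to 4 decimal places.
\hat\phi_{1} = -0.3590

The Yule-Walker equations for an AR(p) process read, in matrix form,
  Gamma_p phi = r_p,   with   (Gamma_p)_{ij} = gamma(|i - j|),
                       (r_p)_i = gamma(i),   i,j = 1..p.
Substitute the sample gammas (Toeplitz matrix and right-hand side of size 2):
  Gamma_p = [[1.2332, -0.326], [-0.326, 1.2332]]
  r_p     = [-0.326, -0.3244]
Written out:
  1.2332 phi_1 - 0.326 phi_2 = -0.326
  -0.326 phi_1 + 1.2332 phi_2 = -0.3244
Solve by Cramer's rule:
  det = gamma(0)^2 - gamma(1)^2 = (1.2332)^2 - (-0.326)^2 = 1.52078224 - 0.106276 = 1.41450624
  phi_hat_1 = [gamma(1) gamma(0) - gamma(1) gamma(2)] / det = [(-0.326)(1.2332) - (-0.326)(-0.3244)] / 1.41450624 = -0.5077776 / 1.41450624 = -0.359
  phi_hat_2 = [gamma(0) gamma(2) - gamma(1)^2] / det = [(1.2332)(-0.3244) - (-0.326)^2] / 1.41450624 = -0.50632608 / 1.41450624 = -0.358
So phi_hat = [-0.3590, -0.3580].
Therefore phi_hat_1 = -0.3590.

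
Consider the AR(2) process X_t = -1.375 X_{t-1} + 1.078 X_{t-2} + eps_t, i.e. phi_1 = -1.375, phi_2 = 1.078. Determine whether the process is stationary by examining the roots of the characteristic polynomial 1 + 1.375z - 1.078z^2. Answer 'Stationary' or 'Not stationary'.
\text{Not stationary}

The AR(p) characteristic polynomial is P(z) = 1 + 1.375z - 1.078z^2.
Stationarity requires all roots to lie outside the unit circle, i.e. |z| > 1 for every root.
Set 1 + (1.375) z + (-1.078) z^2 = 0, i.e. a z^2 + b z + c = 0 with a = -1.078, b = 1.375, c = 1.
Discriminant D = b^2 - 4ac = (1.375)^2 - 4*(-1.078)*1 = 1.890625 - (-4.312) = 6.202625.
D >= 0, so the roots are real: z = (-b +/- sqrt(D)) / (2a) = (-1.375 +/- 2.490507) / (-2.156).
  z_1 = (-1.375 + 2.490507) / (-2.156) = -0.5174,   |z_1| = 0.5174.
  z_2 = (-1.375 - 2.490507) / (-2.156) = 1.7929,   |z_2| = 1.7929.
Moduli of all roots: 0.5174, 1.7929.
All moduli strictly greater than 1? No.
Verdict: Not stationary.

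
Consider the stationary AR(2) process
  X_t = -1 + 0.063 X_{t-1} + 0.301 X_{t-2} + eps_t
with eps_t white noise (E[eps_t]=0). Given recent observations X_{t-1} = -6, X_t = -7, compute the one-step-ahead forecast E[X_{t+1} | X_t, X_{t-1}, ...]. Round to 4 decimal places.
E[X_{t+1} \mid \mathcal F_t] = -3.2470

For an AR(p) model X_t = c + sum_i phi_i X_{t-i} + eps_t, the
one-step-ahead conditional mean is
  E[X_{t+1} | X_t, ...] = c + sum_i phi_i X_{t+1-i}.
Substitute known values:
  E[X_{t+1} | ...] = -1 + (0.063) * (-7) + (0.301) * (-6)
                   = -3.2470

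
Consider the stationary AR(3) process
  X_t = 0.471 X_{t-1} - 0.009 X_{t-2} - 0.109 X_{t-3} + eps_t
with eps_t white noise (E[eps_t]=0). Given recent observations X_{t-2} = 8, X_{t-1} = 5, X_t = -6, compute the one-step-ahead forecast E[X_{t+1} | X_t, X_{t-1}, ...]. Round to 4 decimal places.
E[X_{t+1} \mid \mathcal F_t] = -3.7430

For an AR(p) model X_t = c + sum_i phi_i X_{t-i} + eps_t, the
one-step-ahead conditional mean is
  E[X_{t+1} | X_t, ...] = c + sum_i phi_i X_{t+1-i}.
Substitute known values:
  E[X_{t+1} | ...] = (0.471) * (-6) + (-0.009) * (5) + (-0.109) * (8)
                   = -3.7430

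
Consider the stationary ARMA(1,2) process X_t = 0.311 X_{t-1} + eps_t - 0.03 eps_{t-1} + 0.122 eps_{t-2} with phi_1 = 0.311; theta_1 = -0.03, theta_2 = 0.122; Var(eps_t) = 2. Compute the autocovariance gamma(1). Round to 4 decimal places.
\gamma(1) = 0.7099

Multiply the model equation by X_{t-k} and take expectations. With theta_0 = psi_0 = 1 and psi_j the MA(infinity) weights, this gives
  gamma(k) - sum_i phi_i gamma(k-i) = c_k,
  c_k = sigma^2 * sum_{j=k..q} theta_j psi_{j-k}   (c_k = 0 for k > q),
using gamma(-m) = gamma(m).
psi-weights needed (psi_j = theta_j + sum_i phi_i psi_{j-i}):
  psi_1 = theta_1 + phi_1 = -0.03 + (0.311) = 0.281
  psi_2 = theta_2 + phi_1 psi_1 = 0.122 + (0.311)(0.281) = 0.209391
Right-hand sides:
  c_0 = sigma^2 (1 + theta_1 psi_1 + theta_2 psi_2) = 2 * (1 + (-0.03)(0.281) + (0.122)(0.209391)) = 2 * 1.017116 = 2.034231
  c_1 = sigma^2 (theta_1 + theta_2 psi_1) = 2 * (-0.03 + (0.122)(0.281)) = 0.008564
  c_2 = sigma^2 theta_2 = 2 * (0.122) = 0.244
Equations for k = 0 and k = 1 (AR order 1):
  gamma(0) = phi_1 gamma(1) + c_0
  gamma(1) = phi_1 gamma(0) + c_1
Substituting the second into the first: gamma(0) (1 - phi_1^2) = c_0 + phi_1 c_1, so
  gamma(0) = (c_0 + phi_1 c_1) / (1 - phi_1^2) = (2.034231 + (0.311)(0.008564)) / (1 - (0.311)^2) = 2.036895 / 0.903279 = 2.255001.
  gamma(1) = phi_1 gamma(0) + c_1 = (0.311)(2.255001) + (0.008564) = 0.709869.
Therefore gamma(1) = 0.7099 (to 4 decimal places).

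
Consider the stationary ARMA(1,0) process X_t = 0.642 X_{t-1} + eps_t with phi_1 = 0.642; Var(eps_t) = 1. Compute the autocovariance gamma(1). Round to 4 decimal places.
\gamma(1) = 1.0921

Multiply the model equation by X_{t-k} and take expectations. With theta_0 = psi_0 = 1 and psi_j the MA(infinity) weights, this gives
  gamma(k) - sum_i phi_i gamma(k-i) = c_k,
  c_k = sigma^2 * sum_{j=k..q} theta_j psi_{j-k}   (c_k = 0 for k > q),
using gamma(-m) = gamma(m).
Pure AR (q = 0): c_0 = sigma^2 = 1, c_k = 0 for k >= 1.
Equations for k = 0 and k = 1 (AR order 1):
  gamma(0) = phi_1 gamma(1) + c_0
  gamma(1) = phi_1 gamma(0) + c_1
Substituting the second into the first: gamma(0) (1 - phi_1^2) = c_0 + phi_1 c_1, so
  gamma(0) = c_0 / (1 - phi_1^2) = 1 / (1 - (0.642)^2) = 1 / 0.587836 = 1.701155.
  gamma(1) = phi_1 gamma(0) = (0.642)(1.701155) = 1.092141.
Therefore gamma(1) = 1.0921 (to 4 decimal places).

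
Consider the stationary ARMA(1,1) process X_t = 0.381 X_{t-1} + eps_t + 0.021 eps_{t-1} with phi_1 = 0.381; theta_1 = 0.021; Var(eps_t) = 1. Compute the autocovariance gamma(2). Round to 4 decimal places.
\gamma(2) = 0.1806

Multiply the model equation by X_{t-k} and take expectations. With theta_0 = psi_0 = 1 and psi_j the MA(infinity) weights, this gives
  gamma(k) - sum_i phi_i gamma(k-i) = c_k,
  c_k = sigma^2 * sum_{j=k..q} theta_j psi_{j-k}   (c_k = 0 for k > q),
using gamma(-m) = gamma(m).
psi-weights needed (psi_j = theta_j + sum_i phi_i psi_{j-i}):
  psi_1 = theta_1 + phi_1 = 0.021 + (0.381) = 0.402
Right-hand sides:
  c_0 = sigma^2 (1 + theta_1 psi_1) = 1 * (1 + (0.021)(0.402)) = 1 * 1.008442 = 1.008442
  c_1 = sigma^2 theta_1 = 1 * (0.021) = 0.021
  c_2 = 0
Equations for k = 0 and k = 1 (AR order 1):
  gamma(0) = phi_1 gamma(1) + c_0
  gamma(1) = phi_1 gamma(0) + c_1
Substituting the second into the first: gamma(0) (1 - phi_1^2) = c_0 + phi_1 c_1, so
  gamma(0) = (c_0 + phi_1 c_1) / (1 - phi_1^2) = (1.008442 + (0.381)(0.021)) / (1 - (0.381)^2) = 1.016443 / 0.854839 = 1.189046.
  gamma(1) = phi_1 gamma(0) + c_1 = (0.381)(1.189046) + (0.021) = 0.474027.
For k = 2 (> q): gamma(2) = phi_1 gamma(1) = (0.381)(0.474027) = 0.180604.
Therefore gamma(2) = 0.1806 (to 4 decimal places).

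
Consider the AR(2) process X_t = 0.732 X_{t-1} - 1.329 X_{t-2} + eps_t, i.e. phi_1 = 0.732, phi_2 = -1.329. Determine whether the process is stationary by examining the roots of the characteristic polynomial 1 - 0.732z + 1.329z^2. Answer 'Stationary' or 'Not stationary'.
\text{Not stationary}

The AR(p) characteristic polynomial is P(z) = 1 - 0.732z + 1.329z^2.
Stationarity requires all roots to lie outside the unit circle, i.e. |z| > 1 for every root.
Set 1 + (-0.732) z + (1.329) z^2 = 0, i.e. a z^2 + b z + c = 0 with a = 1.329, b = -0.732, c = 1.
Discriminant D = b^2 - 4ac = (-0.732)^2 - 4*(1.329)*1 = 0.535824 - (5.316) = -4.780176.
D < 0, so the roots are the complex-conjugate pair z = (-b +/- i sqrt(-D)) / (2a) = 0.2754 +/- 0.8226i.
For a conjugate pair |z|^2 = z * conj(z) = (product of roots) = c/a = 1/(1.329) = 0.752445, so |z| = sqrt(0.752445) = 0.8674 for both roots.
Moduli of all roots: 0.8674, 0.8674.
All moduli strictly greater than 1? No.
Verdict: Not stationary.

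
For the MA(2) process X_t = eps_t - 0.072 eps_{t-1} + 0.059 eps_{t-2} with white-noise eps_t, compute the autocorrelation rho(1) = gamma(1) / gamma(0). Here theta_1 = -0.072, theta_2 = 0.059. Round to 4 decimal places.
\rho(1) = -0.0756

For an MA(q) process with theta_0 = 1, the autocovariance is
  gamma(k) = sigma^2 * sum_{i=0..q-k} theta_i * theta_{i+k},
and rho(k) = gamma(k) / gamma(0). Sigma^2 cancels.
  numerator   = (1)*(-0.072) + (-0.072)*(0.059) = -0.076248.
  denominator = (1)^2 + (-0.072)^2 + (0.059)^2 = 1.008665.
  rho(1) = -0.076248 / 1.008665 = -0.0756.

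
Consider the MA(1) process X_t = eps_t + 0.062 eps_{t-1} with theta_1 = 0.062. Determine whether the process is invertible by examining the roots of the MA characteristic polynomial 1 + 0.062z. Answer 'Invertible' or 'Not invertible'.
\text{Invertible}

The MA(q) characteristic polynomial is P(z) = 1 + 0.062z.
Invertibility requires all roots to lie outside the unit circle, i.e. |z| > 1 for every root.
This is linear in z: 1 + (0.062) z = 0  =>  z = -1/(0.062) = -16.129032,  |z| = 16.129032.
Moduli of all roots: 16.1290.
All moduli strictly greater than 1? Yes.
Verdict: Invertible.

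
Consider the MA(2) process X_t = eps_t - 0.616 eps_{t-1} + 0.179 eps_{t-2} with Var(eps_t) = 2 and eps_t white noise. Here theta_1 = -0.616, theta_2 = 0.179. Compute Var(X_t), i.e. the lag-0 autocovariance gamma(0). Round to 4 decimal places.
\gamma(0) = 2.8230

For an MA(q) process X_t = eps_t + sum_i theta_i eps_{t-i} with
Var(eps_t) = sigma^2, the variance is
  gamma(0) = sigma^2 * (1 + sum_i theta_i^2).
  sum_i theta_i^2 = (-0.616)^2 + (0.179)^2 = 0.379456 + 0.032041 = 0.411497.
  gamma(0) = 2 * (1 + 0.411497) = 2 * 1.411497 = 2.822994, which rounds to 2.8230.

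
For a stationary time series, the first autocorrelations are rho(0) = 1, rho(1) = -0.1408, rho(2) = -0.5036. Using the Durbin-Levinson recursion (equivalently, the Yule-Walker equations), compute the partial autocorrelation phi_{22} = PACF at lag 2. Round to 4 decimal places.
\phi_{22} = -0.5340

The PACF at lag k is phi_{kk}, the last component of the solution
to the Yule-Walker system G_k phi = r_k where
  (G_k)_{ij} = rho(|i - j|), (r_k)_i = rho(i), i,j = 1..k.
Equivalently, Durbin-Levinson gives phi_{kk} iteratively:
  phi_{11} = rho(1)
  phi_{kk} = [rho(k) - sum_{j=1..k-1} phi_{k-1,j} rho(k-j)]
            / [1 - sum_{j=1..k-1} phi_{k-1,j} rho(j)],
  phi_{k,j} = phi_{k-1,j} - phi_{kk} phi_{k-1,k-j},  j = 1..k-1.
Step k = 1:
  phi_11 = rho(1) = -0.1408.
Step k = 2:
  phi_22 = [rho(2) - phi_11 rho(1)] / [1 - phi_11 rho(1)] = [-0.5036 - (-0.1408)(-0.1408)] / [1 - (-0.1408)(-0.1408)]
         = -0.52342464 / 0.98017536 = -0.534.
Therefore phi_{22} = -0.5340.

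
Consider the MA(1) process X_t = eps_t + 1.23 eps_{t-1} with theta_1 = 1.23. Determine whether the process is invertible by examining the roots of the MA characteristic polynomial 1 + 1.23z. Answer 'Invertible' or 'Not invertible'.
\text{Not invertible}

The MA(q) characteristic polynomial is P(z) = 1 + 1.23z.
Invertibility requires all roots to lie outside the unit circle, i.e. |z| > 1 for every root.
This is linear in z: 1 + (1.23) z = 0  =>  z = -1/(1.23) = -0.813008,  |z| = 0.813008.
Moduli of all roots: 0.8130.
All moduli strictly greater than 1? No.
Verdict: Not invertible.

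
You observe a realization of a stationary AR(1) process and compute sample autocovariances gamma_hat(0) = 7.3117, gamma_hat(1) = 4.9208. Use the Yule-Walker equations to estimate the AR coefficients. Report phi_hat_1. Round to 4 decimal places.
\hat\phi_{1} = 0.6730

The Yule-Walker equations for an AR(p) process read, in matrix form,
  Gamma_p phi = r_p,   with   (Gamma_p)_{ij} = gamma(|i - j|),
                       (r_p)_i = gamma(i),   i,j = 1..p.
Substitute the sample gammas (Toeplitz matrix and right-hand side of size 1):
  Gamma_p = [[7.3117]]
  r_p     = [4.9208]
With p = 1 this is the single equation gamma(0) phi_1 = gamma(1):
  phi_hat_1 = gamma(1) / gamma(0) = 4.9208 / 7.3117 = 0.6730.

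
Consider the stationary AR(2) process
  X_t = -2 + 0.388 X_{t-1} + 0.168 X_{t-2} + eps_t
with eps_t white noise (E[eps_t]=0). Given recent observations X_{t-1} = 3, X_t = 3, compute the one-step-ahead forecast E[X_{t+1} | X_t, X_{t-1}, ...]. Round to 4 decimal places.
E[X_{t+1} \mid \mathcal F_t] = -0.3320

For an AR(p) model X_t = c + sum_i phi_i X_{t-i} + eps_t, the
one-step-ahead conditional mean is
  E[X_{t+1} | X_t, ...] = c + sum_i phi_i X_{t+1-i}.
Substitute known values:
  E[X_{t+1} | ...] = -2 + (0.388) * (3) + (0.168) * (3)
                   = -0.3320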